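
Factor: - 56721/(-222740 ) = 2^( - 2 )*3^1  *5^( - 1 )*43^( - 1 )*73^1=219/860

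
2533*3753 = 9506349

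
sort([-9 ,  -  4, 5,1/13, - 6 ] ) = [ -9, - 6,-4,1/13, 5 ] 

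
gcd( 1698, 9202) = 2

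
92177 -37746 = 54431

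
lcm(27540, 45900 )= 137700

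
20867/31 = 20867/31 = 673.13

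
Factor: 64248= 2^3*3^1*2677^1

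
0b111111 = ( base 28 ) 27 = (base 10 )63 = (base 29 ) 25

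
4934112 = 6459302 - 1525190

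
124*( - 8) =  - 992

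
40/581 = 40/581 = 0.07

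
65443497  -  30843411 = 34600086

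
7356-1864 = 5492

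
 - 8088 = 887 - 8975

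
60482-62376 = -1894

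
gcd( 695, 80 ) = 5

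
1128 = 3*376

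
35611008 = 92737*384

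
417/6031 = 417/6031 = 0.07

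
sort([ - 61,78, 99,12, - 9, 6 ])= [ - 61, - 9,6, 12, 78,99]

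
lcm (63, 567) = 567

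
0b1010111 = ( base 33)2L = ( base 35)2H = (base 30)2r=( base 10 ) 87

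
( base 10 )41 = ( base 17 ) 27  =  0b101001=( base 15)2b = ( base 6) 105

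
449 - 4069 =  - 3620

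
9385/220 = 42 + 29/44 = 42.66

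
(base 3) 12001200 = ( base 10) 3690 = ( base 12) 2176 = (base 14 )14B8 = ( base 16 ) e6a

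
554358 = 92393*6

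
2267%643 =338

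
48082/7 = 6868  +  6/7 = 6868.86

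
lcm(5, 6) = 30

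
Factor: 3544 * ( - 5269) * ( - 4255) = 2^3 * 5^1 * 11^1*23^1 * 37^1 * 443^1 * 479^1 = 79455044680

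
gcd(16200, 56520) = 360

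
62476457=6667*9371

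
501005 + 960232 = 1461237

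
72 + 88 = 160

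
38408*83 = 3187864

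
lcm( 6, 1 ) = 6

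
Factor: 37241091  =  3^2*271^1*15269^1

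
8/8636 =2/2159  =  0.00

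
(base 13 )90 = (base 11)A7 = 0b1110101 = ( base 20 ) 5h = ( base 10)117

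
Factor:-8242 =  - 2^1*13^1*317^1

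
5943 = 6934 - 991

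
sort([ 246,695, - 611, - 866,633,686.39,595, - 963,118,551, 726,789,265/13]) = [ - 963, - 866, - 611,265/13,118 , 246,551, 595,633,686.39,695,726,789 ] 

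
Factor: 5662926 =2^1*3^3*104869^1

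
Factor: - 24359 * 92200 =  - 2^3*5^2*461^1*24359^1 = - 2245899800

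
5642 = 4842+800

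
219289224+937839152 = 1157128376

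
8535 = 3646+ 4889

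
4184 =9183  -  4999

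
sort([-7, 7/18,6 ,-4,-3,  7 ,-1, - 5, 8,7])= [ - 7, - 5, - 4, - 3, - 1,7/18 , 6 , 7, 7,8] 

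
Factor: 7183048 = 2^3*897881^1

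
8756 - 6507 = 2249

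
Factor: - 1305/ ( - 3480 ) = 3/8= 2^( - 3) * 3^1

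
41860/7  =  5980 = 5980.00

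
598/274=299/137= 2.18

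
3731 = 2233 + 1498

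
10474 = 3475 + 6999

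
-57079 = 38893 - 95972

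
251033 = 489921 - 238888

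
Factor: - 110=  - 2^1*5^1*11^1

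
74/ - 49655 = -1  +  49581/49655 = - 0.00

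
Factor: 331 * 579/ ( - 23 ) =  -3^1*23^(-1)*193^1* 331^1 = - 191649/23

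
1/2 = 1/2 = 0.50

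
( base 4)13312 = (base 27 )ig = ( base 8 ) 766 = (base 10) 502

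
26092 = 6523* 4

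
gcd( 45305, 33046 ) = 533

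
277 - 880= - 603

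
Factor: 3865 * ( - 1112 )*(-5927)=25473534760 = 2^3*5^1*139^1 *773^1 * 5927^1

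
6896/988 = 1724/247 = 6.98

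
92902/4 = 46451/2 = 23225.50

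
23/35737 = 23/35737  =  0.00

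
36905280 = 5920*6234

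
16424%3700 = 1624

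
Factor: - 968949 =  - 3^3*17^1*2111^1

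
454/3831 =454/3831= 0.12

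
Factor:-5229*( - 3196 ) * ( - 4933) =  - 2^2 * 3^2*7^1 *17^1*47^1*83^1*4933^1 = - 82439723772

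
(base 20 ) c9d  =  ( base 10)4993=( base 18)F77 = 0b1001110000001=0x1381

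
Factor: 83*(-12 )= -996 = - 2^2*3^1*83^1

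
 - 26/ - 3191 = 26/3191 = 0.01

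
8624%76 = 36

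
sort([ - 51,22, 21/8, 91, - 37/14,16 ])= [ - 51, - 37/14,21/8 , 16,22,91]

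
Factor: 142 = 2^1*  71^1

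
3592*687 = 2467704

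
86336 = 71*1216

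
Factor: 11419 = 19^1*601^1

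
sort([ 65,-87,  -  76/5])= [ - 87,-76/5, 65 ]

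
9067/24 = 9067/24= 377.79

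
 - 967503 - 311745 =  - 1279248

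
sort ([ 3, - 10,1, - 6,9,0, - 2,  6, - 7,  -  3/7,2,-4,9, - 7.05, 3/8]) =[ - 10 , - 7.05, - 7, - 6,-4 , - 2, - 3/7,0,3/8, 1,2, 3, 6,9, 9]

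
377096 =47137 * 8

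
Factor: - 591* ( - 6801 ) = 3^2*197^1*2267^1 = 4019391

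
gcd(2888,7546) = 2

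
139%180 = 139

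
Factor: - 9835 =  -5^1*7^1 *281^1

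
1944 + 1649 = 3593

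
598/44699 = 598/44699= 0.01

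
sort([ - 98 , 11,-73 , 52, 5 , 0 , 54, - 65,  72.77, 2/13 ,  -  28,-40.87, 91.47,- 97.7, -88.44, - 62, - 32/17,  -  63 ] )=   [ - 98,-97.7, - 88.44, - 73, - 65,  -  63 , - 62, - 40.87 , -28 , - 32/17 , 0 , 2/13,5, 11,  52 , 54,72.77 , 91.47]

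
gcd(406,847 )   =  7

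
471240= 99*4760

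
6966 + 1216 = 8182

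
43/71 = 43/71  =  0.61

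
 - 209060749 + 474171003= 265110254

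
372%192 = 180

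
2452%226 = 192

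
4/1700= 1/425 = 0.00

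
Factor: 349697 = 349697^1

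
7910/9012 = 3955/4506   =  0.88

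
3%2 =1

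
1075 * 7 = 7525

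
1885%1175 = 710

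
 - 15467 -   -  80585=65118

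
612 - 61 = 551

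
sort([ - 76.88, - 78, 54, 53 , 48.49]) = [ - 78, - 76.88  ,  48.49,  53,54]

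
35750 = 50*715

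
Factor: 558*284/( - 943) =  - 158472/943 = - 2^3*3^2*23^( - 1)*31^1*41^( - 1)*71^1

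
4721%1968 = 785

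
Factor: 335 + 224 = 559 = 13^1*43^1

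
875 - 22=853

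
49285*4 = 197140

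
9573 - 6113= 3460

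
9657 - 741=8916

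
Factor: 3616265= 5^1*  787^1  *  919^1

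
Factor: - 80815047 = -3^1*31^1*173^1*5023^1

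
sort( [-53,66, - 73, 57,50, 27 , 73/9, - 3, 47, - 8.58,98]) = [  -  73, - 53, - 8.58, - 3,  73/9,27 , 47, 50, 57,66, 98 ]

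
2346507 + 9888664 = 12235171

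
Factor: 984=2^3*3^1*41^1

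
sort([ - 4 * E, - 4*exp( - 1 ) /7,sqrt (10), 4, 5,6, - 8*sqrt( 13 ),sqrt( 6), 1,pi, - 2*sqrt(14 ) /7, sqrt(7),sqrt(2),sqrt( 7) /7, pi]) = [ - 8*sqrt ( 13), - 4  *  E,-2*sqrt( 14 ) /7, - 4*exp(  -  1 ) /7,sqrt(7)/7,1,sqrt(2 ),  sqrt( 6),  sqrt( 7 ),  pi,pi, sqrt(10 ),4,5, 6 ]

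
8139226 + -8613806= - 474580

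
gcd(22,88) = 22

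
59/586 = 59/586 = 0.10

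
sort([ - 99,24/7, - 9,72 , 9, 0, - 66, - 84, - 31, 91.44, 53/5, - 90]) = [ - 99, - 90 ,-84,- 66, - 31 , - 9, 0, 24/7, 9 , 53/5, 72, 91.44]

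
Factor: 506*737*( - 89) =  - 33190058 = - 2^1*11^2*23^1*67^1 *89^1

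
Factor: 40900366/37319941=2^1*13^2 *1279^( - 1 ) * 29179^(-1)*121007^1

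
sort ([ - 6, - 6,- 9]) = [-9, - 6, - 6 ]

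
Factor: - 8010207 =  - 3^2*103^1*8641^1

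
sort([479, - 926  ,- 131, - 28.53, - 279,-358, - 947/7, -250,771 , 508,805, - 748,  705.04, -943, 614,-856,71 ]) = [ - 943, - 926, - 856,-748 ,-358 ,- 279, - 250, - 947/7, - 131, - 28.53, 71,479,508, 614, 705.04,771,805 ] 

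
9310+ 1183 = 10493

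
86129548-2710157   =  83419391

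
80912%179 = 4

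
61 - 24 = 37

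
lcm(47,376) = 376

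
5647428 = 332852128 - 327204700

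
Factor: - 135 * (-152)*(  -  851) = -2^3*3^3*5^1 *19^1*23^1*37^1=- 17462520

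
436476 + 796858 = 1233334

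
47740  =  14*3410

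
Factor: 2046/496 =2^ (- 3)*3^1*11^1 = 33/8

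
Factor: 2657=2657^1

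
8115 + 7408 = 15523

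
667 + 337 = 1004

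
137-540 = -403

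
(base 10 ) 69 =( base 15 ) 49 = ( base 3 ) 2120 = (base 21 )36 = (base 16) 45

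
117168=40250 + 76918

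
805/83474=805/83474 = 0.01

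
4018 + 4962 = 8980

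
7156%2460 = 2236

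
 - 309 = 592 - 901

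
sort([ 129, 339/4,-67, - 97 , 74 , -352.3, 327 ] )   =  [  -  352.3, - 97, - 67, 74,339/4,129 , 327 ]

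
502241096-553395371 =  -51154275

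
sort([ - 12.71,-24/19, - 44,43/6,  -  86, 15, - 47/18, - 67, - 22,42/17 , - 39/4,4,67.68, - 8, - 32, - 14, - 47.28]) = [ - 86, - 67,- 47.28, - 44, - 32,-22, - 14, - 12.71, - 39/4, - 8, - 47/18, - 24/19,42/17,4, 43/6,15,67.68] 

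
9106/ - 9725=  - 1 +619/9725=- 0.94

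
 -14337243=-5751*2493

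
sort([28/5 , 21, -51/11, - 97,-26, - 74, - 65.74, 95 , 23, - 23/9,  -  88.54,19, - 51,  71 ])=[ - 97 , - 88.54, - 74, - 65.74, - 51, - 26 , - 51/11, - 23/9,28/5,19, 21, 23,71, 95] 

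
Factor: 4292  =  2^2*29^1*37^1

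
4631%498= 149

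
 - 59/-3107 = 59/3107 = 0.02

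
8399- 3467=4932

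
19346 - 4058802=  - 4039456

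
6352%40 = 32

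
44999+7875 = 52874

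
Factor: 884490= 2^1*3^1 * 5^1*29483^1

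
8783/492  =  8783/492 = 17.85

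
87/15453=29/5151 = 0.01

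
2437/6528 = 2437/6528 = 0.37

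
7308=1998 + 5310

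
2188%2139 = 49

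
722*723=522006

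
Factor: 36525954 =2^1*3^1 * 6087659^1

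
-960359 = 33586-993945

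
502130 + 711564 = 1213694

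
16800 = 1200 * 14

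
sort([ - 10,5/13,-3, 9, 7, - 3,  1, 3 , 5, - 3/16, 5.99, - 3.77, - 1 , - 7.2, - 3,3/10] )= [ - 10,  -  7.2,-3.77,  -  3,  -  3, -3, - 1 ,-3/16, 3/10, 5/13,1, 3, 5, 5.99, 7, 9 ] 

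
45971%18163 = 9645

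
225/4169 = 225/4169= 0.05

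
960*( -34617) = -33232320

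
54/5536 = 27/2768=0.01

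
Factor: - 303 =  - 3^1*101^1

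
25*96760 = 2419000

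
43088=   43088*1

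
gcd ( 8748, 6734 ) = 2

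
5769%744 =561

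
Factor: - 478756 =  - 2^2*119689^1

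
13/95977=13/95977 = 0.00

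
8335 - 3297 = 5038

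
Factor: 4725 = 3^3 *5^2*7^1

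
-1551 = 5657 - 7208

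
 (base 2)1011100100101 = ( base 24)a6l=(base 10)5925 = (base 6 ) 43233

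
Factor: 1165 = 5^1*233^1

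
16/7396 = 4/1849 = 0.00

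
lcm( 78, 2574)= 2574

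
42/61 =42/61 = 0.69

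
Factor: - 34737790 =  -  2^1*5^1*53^1*65543^1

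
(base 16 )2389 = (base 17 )1e82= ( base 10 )9097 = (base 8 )21611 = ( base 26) DBN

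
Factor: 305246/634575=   2^1 * 3^( - 1)* 5^( - 2)*8461^( - 1)*152623^1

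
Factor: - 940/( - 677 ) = 2^2*5^1*47^1*677^ (-1)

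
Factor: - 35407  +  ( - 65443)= - 100850 = -  2^1*5^2 * 2017^1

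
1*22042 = 22042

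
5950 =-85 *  ( - 70)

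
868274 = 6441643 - 5573369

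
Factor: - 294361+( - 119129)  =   - 2^1*3^1*5^1*7^1*11^1 * 179^1 = -413490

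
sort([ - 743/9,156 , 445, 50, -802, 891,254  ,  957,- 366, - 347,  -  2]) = [ - 802, - 366, - 347, - 743/9, - 2, 50,156, 254 , 445,891, 957 ]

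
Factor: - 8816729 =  - 229^1 * 38501^1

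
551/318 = 551/318 = 1.73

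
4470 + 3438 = 7908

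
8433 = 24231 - 15798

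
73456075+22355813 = 95811888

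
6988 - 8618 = -1630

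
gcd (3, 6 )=3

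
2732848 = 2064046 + 668802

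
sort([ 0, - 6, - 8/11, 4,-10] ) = [ - 10,  -  6, - 8/11,0,4] 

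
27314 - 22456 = 4858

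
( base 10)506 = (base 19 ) 17c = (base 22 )110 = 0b111111010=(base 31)ga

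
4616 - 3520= 1096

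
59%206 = 59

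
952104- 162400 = 789704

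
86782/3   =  86782/3 = 28927.33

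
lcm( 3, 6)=6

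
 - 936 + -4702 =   -  5638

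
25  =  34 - 9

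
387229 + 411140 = 798369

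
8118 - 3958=4160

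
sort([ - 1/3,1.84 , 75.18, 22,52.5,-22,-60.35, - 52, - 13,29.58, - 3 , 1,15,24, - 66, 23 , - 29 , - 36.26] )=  [ - 66 , - 60.35,-52,-36.26 , - 29, - 22 , - 13 , - 3,  -  1/3, 1,  1.84,  15 , 22, 23,24,29.58,52.5, 75.18]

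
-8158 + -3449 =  - 11607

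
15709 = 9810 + 5899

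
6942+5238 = 12180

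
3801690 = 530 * 7173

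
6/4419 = 2/1473 =0.00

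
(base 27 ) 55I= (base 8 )7326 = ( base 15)11d3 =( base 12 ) 2246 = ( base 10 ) 3798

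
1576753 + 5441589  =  7018342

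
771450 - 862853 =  - 91403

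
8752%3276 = 2200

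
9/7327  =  9/7327 = 0.00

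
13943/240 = 13943/240 = 58.10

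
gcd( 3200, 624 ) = 16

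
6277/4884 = 1 + 1393/4884  =  1.29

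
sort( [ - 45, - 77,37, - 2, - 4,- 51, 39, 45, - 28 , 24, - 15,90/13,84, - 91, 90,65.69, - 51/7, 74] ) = [ - 91, - 77, - 51, - 45,-28, - 15,-51/7, -4, - 2, 90/13, 24,37, 39, 45,65.69, 74,84, 90]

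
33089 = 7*4727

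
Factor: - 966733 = - 431^1*2243^1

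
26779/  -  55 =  - 487  +  6/55 = - 486.89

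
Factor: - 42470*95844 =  - 2^3 * 3^1 * 5^1*7^2*31^1*137^1*163^1 = - 4070494680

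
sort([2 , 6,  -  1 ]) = [ - 1, 2, 6 ]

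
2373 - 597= 1776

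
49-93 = -44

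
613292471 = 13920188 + 599372283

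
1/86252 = 1/86252 = 0.00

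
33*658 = 21714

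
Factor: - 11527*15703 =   -  41^1*383^1*11527^1 = - 181008481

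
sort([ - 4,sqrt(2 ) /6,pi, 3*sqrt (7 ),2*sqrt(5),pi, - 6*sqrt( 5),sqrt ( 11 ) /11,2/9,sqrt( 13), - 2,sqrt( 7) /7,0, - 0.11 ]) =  [ - 6*sqrt(5 ), - 4,  -  2,-0.11,0,2/9, sqrt( 2) /6,sqrt(11 ) /11, sqrt(7)/7,pi,pi,sqrt( 13 ),2*sqrt( 5),3 * sqrt(7)]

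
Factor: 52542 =2^1*3^3*7^1 *139^1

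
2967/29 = 2967/29 = 102.31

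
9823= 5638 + 4185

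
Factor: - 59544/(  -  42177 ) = 24/17 = 2^3 * 3^1*17^( - 1) 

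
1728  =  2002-274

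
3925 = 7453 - 3528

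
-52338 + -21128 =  - 73466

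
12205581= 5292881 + 6912700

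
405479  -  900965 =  - 495486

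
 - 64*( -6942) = 444288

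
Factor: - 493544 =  - 2^3*17^1 * 19^1*191^1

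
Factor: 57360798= 2^1*3^4*11^1*32189^1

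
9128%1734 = 458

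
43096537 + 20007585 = 63104122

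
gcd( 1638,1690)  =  26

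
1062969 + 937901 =2000870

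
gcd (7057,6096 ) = 1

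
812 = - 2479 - -3291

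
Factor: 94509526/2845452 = 47254763/1422726  =  2^( - 1 )*3^(-1 )*59^( - 1 )*4019^( - 1)*47254763^1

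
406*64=25984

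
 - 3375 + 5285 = 1910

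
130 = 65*2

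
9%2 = 1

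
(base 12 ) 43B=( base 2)1001101111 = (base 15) 2B8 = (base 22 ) 167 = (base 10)623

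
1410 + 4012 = 5422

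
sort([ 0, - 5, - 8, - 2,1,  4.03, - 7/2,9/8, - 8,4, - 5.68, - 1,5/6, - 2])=[ - 8, - 8, - 5.68,-5, - 7/2, - 2, - 2, - 1,0, 5/6, 1,9/8,4 , 4.03]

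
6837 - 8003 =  - 1166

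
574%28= 14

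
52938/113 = 52938/113 = 468.48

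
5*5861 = 29305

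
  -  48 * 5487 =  - 263376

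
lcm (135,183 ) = 8235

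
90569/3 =90569/3=30189.67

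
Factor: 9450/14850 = 7^1*11^( - 1 ) = 7/11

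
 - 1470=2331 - 3801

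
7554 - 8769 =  - 1215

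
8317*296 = 2461832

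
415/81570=83/16314 = 0.01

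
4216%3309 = 907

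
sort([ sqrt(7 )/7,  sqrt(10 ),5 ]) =[ sqrt (7)/7, sqrt(10), 5] 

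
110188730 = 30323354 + 79865376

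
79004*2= 158008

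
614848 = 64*9607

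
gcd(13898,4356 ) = 2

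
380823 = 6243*61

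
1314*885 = 1162890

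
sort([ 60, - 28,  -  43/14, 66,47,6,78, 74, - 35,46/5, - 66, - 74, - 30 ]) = [ - 74,-66, - 35, - 30, - 28, - 43/14,  6, 46/5, 47,60 , 66, 74,78] 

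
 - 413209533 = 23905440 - 437114973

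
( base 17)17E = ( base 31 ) dj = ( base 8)646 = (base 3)120122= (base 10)422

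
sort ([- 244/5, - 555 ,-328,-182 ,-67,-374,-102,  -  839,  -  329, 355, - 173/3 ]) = [ - 839 ,-555,-374,-329, - 328,-182,-102, - 67 , - 173/3, - 244/5 , 355 ] 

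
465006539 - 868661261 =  - 403654722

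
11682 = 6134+5548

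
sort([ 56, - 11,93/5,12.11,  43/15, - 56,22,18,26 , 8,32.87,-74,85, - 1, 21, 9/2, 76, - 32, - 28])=[ - 74, - 56, - 32,- 28,-11, - 1, 43/15,  9/2, 8  ,  12.11,  18, 93/5 , 21,22,26, 32.87,  56,76,85]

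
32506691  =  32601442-94751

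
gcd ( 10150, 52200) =1450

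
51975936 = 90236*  576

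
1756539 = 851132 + 905407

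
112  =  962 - 850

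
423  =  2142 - 1719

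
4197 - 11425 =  - 7228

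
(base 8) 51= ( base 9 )45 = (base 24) 1h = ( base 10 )41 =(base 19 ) 23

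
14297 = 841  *17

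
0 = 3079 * 0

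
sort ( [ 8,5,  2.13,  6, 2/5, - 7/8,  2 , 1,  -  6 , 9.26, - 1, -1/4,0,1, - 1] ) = [ - 6, - 1, - 1, - 7/8,- 1/4,0,2/5,1,1, 2,2.13, 5,6,8, 9.26]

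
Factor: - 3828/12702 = - 2^1*11^1*73^(-1)   =  -  22/73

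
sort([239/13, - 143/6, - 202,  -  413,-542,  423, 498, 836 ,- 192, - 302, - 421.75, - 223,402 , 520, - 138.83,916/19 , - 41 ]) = [ - 542,  -  421.75 , - 413,  -  302, - 223 , - 202 , - 192, - 138.83,  -  41  ,  -  143/6,239/13, 916/19,402, 423,  498,520,836 ]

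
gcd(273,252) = 21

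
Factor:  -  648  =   - 2^3 * 3^4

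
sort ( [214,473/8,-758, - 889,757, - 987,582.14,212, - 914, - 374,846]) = [ - 987, - 914, - 889, - 758, - 374,473/8, 212,214, 582.14, 757,846 ] 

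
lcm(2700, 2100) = 18900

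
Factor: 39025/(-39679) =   -  5^2*7^1*223^1*39679^( - 1) 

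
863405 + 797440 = 1660845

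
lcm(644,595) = 54740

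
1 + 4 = 5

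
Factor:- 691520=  - 2^6 * 5^1 * 2161^1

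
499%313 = 186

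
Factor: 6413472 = 2^5*3^3*13^1*571^1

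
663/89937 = 221/29979 = 0.01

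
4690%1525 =115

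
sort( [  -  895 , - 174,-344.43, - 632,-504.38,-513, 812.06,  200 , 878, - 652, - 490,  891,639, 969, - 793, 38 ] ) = [ - 895, - 793, - 652, - 632, - 513, - 504.38, - 490,-344.43, - 174, 38,200, 639,812.06, 878,891,969]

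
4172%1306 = 254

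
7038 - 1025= 6013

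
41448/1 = 41448  =  41448.00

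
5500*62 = 341000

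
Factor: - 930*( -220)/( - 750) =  - 2^2 * 5^( - 1) * 11^1*31^1 = - 1364/5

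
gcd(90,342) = 18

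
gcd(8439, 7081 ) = 97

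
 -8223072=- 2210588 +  -6012484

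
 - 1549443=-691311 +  - 858132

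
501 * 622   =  311622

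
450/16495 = 90/3299  =  0.03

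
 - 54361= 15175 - 69536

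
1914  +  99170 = 101084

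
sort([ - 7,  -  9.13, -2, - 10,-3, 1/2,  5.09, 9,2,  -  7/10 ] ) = [ - 10, - 9.13,- 7 , - 3,  -  2, - 7/10,1/2, 2, 5.09, 9]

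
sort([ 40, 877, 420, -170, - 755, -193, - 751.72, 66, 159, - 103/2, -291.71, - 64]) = [ -755, - 751.72, - 291.71,-193,- 170, - 64 ,  -  103/2,40,66 , 159,420, 877]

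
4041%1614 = 813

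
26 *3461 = 89986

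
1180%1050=130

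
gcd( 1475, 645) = 5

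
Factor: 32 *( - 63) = -2^5 * 3^2*7^1 = -  2016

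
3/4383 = 1/1461   =  0.00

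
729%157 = 101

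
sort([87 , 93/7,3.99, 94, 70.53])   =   [3.99,93/7,70.53, 87, 94 ] 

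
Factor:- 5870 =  - 2^1*5^1*587^1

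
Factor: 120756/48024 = 347/138 = 2^( - 1 )*3^( - 1)*  23^(  -  1)*347^1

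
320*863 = 276160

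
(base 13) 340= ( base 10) 559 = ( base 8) 1057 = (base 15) 274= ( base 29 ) j8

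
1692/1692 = 1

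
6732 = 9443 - 2711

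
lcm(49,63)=441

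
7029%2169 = 522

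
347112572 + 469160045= 816272617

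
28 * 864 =24192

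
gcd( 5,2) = 1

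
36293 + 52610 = 88903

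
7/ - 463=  -7/463= - 0.02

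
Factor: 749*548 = 410452 = 2^2*7^1*107^1*137^1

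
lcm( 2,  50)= 50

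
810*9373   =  7592130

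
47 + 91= 138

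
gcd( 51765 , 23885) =85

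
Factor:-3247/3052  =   - 2^( - 2 )*7^ ( - 1 )*17^1*109^( - 1 )*191^1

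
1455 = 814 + 641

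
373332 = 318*1174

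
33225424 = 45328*733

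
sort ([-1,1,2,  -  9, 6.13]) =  [ - 9, - 1,1,  2 , 6.13]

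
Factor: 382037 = 382037^1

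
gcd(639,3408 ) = 213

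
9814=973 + 8841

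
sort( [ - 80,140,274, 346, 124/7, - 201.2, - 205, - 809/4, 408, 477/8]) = [ - 205, - 809/4,  -  201.2,  -  80, 124/7, 477/8, 140,274 , 346, 408]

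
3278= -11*( -298)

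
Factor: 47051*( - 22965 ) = - 1080526215 = - 3^1*5^1 * 1531^1*47051^1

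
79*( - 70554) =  - 5573766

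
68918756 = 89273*772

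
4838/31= 156 + 2/31 = 156.06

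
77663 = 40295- -37368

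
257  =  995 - 738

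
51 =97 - 46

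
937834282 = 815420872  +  122413410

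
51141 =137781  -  86640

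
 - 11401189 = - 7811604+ - 3589585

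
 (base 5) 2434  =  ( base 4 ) 11301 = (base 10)369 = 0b101110001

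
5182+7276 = 12458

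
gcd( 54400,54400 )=54400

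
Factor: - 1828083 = -3^1*609361^1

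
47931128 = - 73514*( - 652 ) 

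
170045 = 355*479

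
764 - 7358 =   -  6594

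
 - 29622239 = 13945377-43567616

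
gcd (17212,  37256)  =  4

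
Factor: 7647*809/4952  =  2^ ( - 3)*3^1*619^(-1)*809^1*2549^1= 6186423/4952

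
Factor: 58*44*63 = 2^3*3^2*7^1*11^1 * 29^1 = 160776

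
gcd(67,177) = 1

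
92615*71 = 6575665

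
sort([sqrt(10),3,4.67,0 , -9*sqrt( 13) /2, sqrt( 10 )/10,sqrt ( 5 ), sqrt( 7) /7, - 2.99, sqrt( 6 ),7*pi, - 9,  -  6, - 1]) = [ - 9*sqrt( 13)/2  ,- 9, - 6, - 2.99,-1 , 0,sqrt( 10 ) /10, sqrt( 7)/7,  sqrt( 5) , sqrt( 6),  3,  sqrt( 10 ), 4.67,7*pi] 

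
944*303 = 286032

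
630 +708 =1338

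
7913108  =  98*80746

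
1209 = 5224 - 4015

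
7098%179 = 117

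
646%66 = 52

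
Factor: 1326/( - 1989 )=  - 2^1*3^( - 1)=-2/3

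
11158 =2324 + 8834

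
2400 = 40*60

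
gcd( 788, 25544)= 4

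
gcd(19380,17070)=30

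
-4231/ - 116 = 4231/116 =36.47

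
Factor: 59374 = 2^1*7^1*4241^1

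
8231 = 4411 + 3820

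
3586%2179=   1407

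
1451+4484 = 5935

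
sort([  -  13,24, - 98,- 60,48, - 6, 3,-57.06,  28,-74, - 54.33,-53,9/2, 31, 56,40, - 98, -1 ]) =[ - 98,-98, - 74, - 60, - 57.06, - 54.33,  -  53, -13,- 6, - 1,3, 9/2,24, 28,31,40 , 48, 56] 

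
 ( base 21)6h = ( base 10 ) 143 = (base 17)87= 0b10001111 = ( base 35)43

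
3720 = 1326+2394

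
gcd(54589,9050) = 1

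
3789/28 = 135 + 9/28 = 135.32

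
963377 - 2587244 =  - 1623867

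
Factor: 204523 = 11^1 *18593^1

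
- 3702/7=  - 3702/7 = - 528.86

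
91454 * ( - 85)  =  -7773590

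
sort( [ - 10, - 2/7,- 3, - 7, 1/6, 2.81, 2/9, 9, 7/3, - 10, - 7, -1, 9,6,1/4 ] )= [ - 10, - 10,  -  7, - 7, - 3 , - 1, - 2/7,1/6, 2/9, 1/4,7/3, 2.81,6, 9, 9]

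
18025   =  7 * 2575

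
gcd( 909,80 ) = 1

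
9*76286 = 686574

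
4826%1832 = 1162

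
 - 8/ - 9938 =4/4969 = 0.00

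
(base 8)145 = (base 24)45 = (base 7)203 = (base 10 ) 101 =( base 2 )1100101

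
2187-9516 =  - 7329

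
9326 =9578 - 252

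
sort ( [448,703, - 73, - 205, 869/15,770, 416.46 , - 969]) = [ - 969, - 205, - 73, 869/15, 416.46, 448, 703, 770 ] 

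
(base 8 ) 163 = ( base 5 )430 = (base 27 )47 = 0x73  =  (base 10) 115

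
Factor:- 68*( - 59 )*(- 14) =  - 2^3 * 7^1*17^1 * 59^1 = - 56168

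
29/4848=29/4848 = 0.01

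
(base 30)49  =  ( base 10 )129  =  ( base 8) 201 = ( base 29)4D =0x81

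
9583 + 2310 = 11893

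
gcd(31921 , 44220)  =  1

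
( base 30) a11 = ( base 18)19FD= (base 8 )21507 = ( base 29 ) ALC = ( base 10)9031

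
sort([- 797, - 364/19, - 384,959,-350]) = [ - 797, - 384, - 350, - 364/19,  959]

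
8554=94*91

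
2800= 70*40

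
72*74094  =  5334768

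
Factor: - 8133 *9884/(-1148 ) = 2870949/41 =3^1 *41^( -1 ) * 353^1*2711^1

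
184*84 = 15456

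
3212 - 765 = 2447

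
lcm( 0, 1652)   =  0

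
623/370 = 623/370 = 1.68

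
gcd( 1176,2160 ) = 24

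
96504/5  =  96504/5 = 19300.80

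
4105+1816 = 5921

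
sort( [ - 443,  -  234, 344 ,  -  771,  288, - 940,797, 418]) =[  -  940, - 771,-443, - 234,288 , 344,418, 797 ] 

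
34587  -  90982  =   - 56395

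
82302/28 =2939+5/14 = 2939.36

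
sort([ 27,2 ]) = [2,  27 ] 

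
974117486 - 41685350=932432136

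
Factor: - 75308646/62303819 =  -2^1*3^1 * 7^1*37^( - 1)*79^1*22697^1*1683887^( - 1) 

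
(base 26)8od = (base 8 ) 13635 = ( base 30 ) 6lf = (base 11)45a6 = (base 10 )6045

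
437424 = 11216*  39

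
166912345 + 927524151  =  1094436496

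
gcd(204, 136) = 68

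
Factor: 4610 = 2^1*5^1*461^1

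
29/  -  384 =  - 29/384 = -0.08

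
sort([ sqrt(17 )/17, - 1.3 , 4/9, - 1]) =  [-1.3,-1,sqrt (17) /17, 4/9 ]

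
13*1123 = 14599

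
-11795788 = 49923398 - 61719186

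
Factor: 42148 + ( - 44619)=-2471 = -7^1*353^1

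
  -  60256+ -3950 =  -64206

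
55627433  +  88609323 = 144236756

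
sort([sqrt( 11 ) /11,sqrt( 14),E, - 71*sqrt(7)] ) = [ - 71*sqrt(7),sqrt ( 11)/11, E,sqrt(14)]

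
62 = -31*(-2)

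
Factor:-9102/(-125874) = 3^( - 4) * 7^(- 1)*41^1 = 41/567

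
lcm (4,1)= 4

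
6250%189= 13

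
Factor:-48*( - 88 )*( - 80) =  - 337920  =  - 2^11*3^1*5^1 * 11^1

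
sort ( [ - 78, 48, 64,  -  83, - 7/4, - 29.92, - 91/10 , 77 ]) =[ - 83, - 78,- 29.92, - 91/10, - 7/4 , 48,64 , 77]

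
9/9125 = 9/9125 = 0.00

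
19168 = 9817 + 9351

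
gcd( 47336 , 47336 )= 47336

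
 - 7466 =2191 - 9657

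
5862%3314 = 2548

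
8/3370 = 4/1685= 0.00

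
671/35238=671/35238=0.02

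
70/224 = 5/16 = 0.31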